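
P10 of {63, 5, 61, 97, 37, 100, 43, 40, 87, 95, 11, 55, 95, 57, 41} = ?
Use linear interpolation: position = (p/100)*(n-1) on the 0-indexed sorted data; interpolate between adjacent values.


Sorted: 5, 11, 37, 40, 41, 43, 55, 57, 61, 63, 87, 95, 95, 97, 100
n = 15
Index = 10/100 * 14 = 1.4000
Lower = data[1] = 11, Upper = data[2] = 37
P10 = 11 + 0.4000*(26) = 21.4000

P10 = 21.4000


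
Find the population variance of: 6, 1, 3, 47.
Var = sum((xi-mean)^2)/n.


Mean = 14.2500
Squared deviations: 68.0625, 175.5625, 126.5625, 1072.5625
Sum = 1442.7500
Variance = 1442.7500/4 = 360.6875

Variance = 360.6875


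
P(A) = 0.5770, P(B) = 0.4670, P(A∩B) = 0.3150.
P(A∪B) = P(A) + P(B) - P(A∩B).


P(A∪B) = 0.5770 + 0.4670 - 0.3150
= 1.0440 - 0.3150
= 0.7290

P(A∪B) = 0.7290


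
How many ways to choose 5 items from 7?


C(7,5) = 7!/(5! × 2!)
= 5040/(120 × 2)
= 21

C(7,5) = 21


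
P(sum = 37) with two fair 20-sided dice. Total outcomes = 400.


Total outcomes = 20×20 = 400
Favorable (sum = 37): 4
P = 4/400 = 0.0100

P = 0.0100


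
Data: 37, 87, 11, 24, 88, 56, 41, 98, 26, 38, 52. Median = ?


Sorted: 11, 24, 26, 37, 38, 41, 52, 56, 87, 88, 98
n = 11 (odd)
Middle value = 41

Median = 41


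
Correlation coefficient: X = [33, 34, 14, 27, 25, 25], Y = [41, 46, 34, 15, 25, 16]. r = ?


Mean X = 26.3333, Mean Y = 29.5000
SD X = 6.574361, SD Y = 11.814539
Cov = 27.000000
r = 27.000000/(6.574361*11.814539) = 0.3476

r = 0.3476


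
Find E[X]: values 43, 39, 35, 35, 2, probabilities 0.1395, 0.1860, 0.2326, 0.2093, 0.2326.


E[X] = 43*0.1395 + 39*0.1860 + 35*0.2326 + 35*0.2093 + 2*0.2326
= 5.9985 + 7.2540 + 8.1410 + 7.3255 + 0.4652
= 29.1842

E[X] = 29.1842


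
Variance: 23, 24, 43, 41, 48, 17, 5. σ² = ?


Mean = 28.7143
Squared deviations: 32.6531, 22.2245, 204.0816, 150.9388, 371.9388, 137.2245, 562.3673
Sum = 1481.4286
Variance = 1481.4286/7 = 211.6327

Variance = 211.6327


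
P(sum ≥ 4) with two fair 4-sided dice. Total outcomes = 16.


Total outcomes = 4×4 = 16
Favorable (sum ≥ 4): 13
P = 13/16 = 0.8125

P = 0.8125


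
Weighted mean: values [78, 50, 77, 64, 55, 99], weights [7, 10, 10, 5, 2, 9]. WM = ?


Numerator = 78*7 + 50*10 + 77*10 + 64*5 + 55*2 + 99*9 = 3137
Denominator = 7 + 10 + 10 + 5 + 2 + 9 = 43
WM = 3137/43 = 72.9535

WM = 72.9535


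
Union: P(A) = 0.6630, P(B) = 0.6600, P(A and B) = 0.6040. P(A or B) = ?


P(A∪B) = 0.6630 + 0.6600 - 0.6040
= 1.3230 - 0.6040
= 0.7190

P(A∪B) = 0.7190


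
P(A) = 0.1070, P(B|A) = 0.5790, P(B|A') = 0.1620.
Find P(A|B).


P(B) = P(B|A)*P(A) + P(B|A')*P(A')
= 0.5790*0.1070 + 0.1620*0.8930
= 0.061953 + 0.144666 = 0.206619
P(A|B) = 0.061953/0.206619 = 0.2998

P(A|B) = 0.2998


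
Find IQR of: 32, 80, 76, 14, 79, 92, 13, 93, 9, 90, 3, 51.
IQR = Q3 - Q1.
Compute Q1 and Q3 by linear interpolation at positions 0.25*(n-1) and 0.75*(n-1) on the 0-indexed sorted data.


Sorted: 3, 9, 13, 14, 32, 51, 76, 79, 80, 90, 92, 93
Q1 (25th %ile) = 13.7500
Q3 (75th %ile) = 82.5000
IQR = 82.5000 - 13.7500 = 68.7500

IQR = 68.7500


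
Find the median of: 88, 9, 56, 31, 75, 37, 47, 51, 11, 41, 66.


Sorted: 9, 11, 31, 37, 41, 47, 51, 56, 66, 75, 88
n = 11 (odd)
Middle value = 47

Median = 47


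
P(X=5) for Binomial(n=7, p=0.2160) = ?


C(7,5) = 21
p^5 = 0.000470
(1-p)^2 = 0.614656
P = 21 * 0.000470 * 0.614656 = 0.0061

P(X=5) = 0.0061


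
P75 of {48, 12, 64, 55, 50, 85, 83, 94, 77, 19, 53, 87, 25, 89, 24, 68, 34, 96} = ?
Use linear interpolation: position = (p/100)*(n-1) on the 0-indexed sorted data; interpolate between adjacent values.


Sorted: 12, 19, 24, 25, 34, 48, 50, 53, 55, 64, 68, 77, 83, 85, 87, 89, 94, 96
n = 18
Index = 75/100 * 17 = 12.7500
Lower = data[12] = 83, Upper = data[13] = 85
P75 = 83 + 0.7500*(2) = 84.5000

P75 = 84.5000


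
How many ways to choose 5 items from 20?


C(20,5) = 20!/(5! × 15!)
= 2432902008176640000/(120 × 1307674368000)
= 15504

C(20,5) = 15504


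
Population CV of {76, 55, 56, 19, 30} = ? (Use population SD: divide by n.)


Mean = 47.2000
SD = 20.2919
CV = (20.2919/47.2000)*100 = 42.9913%

CV = 42.9913%


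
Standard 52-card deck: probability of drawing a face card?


12 face cards in 52 cards
P = 12/52 = 0.2308

P = 0.2308


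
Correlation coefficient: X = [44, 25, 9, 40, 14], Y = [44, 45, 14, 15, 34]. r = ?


Mean X = 26.4000, Mean Y = 30.4000
SD X = 13.807244, SD Y = 13.544002
Cov = 50.040000
r = 50.040000/(13.807244*13.544002) = 0.2676

r = 0.2676


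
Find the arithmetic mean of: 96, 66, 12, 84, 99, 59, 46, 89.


Sum = 96 + 66 + 12 + 84 + 99 + 59 + 46 + 89 = 551
n = 8
Mean = 551/8 = 68.8750

Mean = 68.8750


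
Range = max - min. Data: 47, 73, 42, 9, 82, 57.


Max = 82, Min = 9
Range = 82 - 9 = 73

Range = 73


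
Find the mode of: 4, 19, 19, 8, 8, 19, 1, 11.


Frequencies: 1:1, 4:1, 8:2, 11:1, 19:3
Max frequency = 3
Mode = 19

Mode = 19


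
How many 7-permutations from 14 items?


P(14,7) = 14!/7!
= 87178291200/5040
= 17297280

P(14,7) = 17297280


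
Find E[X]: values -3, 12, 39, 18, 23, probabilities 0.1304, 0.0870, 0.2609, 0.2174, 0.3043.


E[X] = -3*0.1304 + 12*0.0870 + 39*0.2609 + 18*0.2174 + 23*0.3043
= -0.3912 + 1.0440 + 10.1751 + 3.9132 + 6.9989
= 21.7400

E[X] = 21.7400


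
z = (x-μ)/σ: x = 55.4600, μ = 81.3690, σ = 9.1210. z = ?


z = (55.4600 - 81.3690)/9.1210
= -25.9090/9.1210
= -2.8406

z = -2.8406


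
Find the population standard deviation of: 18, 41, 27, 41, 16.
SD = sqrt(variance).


Mean = 28.6000
Variance = 116.2400
SD = sqrt(116.2400) = 10.7815

SD = 10.7815


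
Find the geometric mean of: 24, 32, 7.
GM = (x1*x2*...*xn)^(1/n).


Product = 24 × 32 × 7 = 5376
GM = 5376^(1/3) = 17.5181

GM = 17.5181


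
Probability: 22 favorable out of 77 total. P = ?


P = 22/77 = 0.2857

P = 0.2857


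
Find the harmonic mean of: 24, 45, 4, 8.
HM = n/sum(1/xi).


Sum of reciprocals = 1/24 + 1/45 + 1/4 + 1/8 = 0.438889
HM = 4/0.438889 = 9.1139

HM = 9.1139


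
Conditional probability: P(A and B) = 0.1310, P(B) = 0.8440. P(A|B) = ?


P(A|B) = 0.1310/0.8440 = 0.1552

P(A|B) = 0.1552


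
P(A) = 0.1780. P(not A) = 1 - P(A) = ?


P(not A) = 1 - 0.1780 = 0.8220

P(not A) = 0.8220


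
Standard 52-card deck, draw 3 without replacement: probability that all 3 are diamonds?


P(all diamonds) = (13/52) × (12/51) × (11/50)
= 0.0129

P = 0.0129


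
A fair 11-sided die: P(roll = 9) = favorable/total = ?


Favorable outcomes (roll = 9): 1
Total outcomes = 11
P = 1/11 = 0.0909

P = 0.0909


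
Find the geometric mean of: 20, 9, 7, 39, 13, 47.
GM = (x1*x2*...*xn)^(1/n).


Product = 20 × 9 × 7 × 39 × 13 × 47 = 30024540
GM = 30024540^(1/6) = 17.6297

GM = 17.6297


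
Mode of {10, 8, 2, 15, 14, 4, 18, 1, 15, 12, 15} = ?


Frequencies: 1:1, 2:1, 4:1, 8:1, 10:1, 12:1, 14:1, 15:3, 18:1
Max frequency = 3
Mode = 15

Mode = 15


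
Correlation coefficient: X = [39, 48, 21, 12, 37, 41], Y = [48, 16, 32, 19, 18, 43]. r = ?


Mean X = 33.0000, Mean Y = 29.3333
SD X = 12.423097, SD Y = 12.618329
Cov = 26.833333
r = 26.833333/(12.423097*12.618329) = 0.1712

r = 0.1712


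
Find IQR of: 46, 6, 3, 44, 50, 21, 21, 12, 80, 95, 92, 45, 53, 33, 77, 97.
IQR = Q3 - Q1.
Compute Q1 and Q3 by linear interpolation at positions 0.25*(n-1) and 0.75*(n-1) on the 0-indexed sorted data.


Sorted: 3, 6, 12, 21, 21, 33, 44, 45, 46, 50, 53, 77, 80, 92, 95, 97
Q1 (25th %ile) = 21.0000
Q3 (75th %ile) = 77.7500
IQR = 77.7500 - 21.0000 = 56.7500

IQR = 56.7500


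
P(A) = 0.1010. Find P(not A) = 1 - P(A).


P(not A) = 1 - 0.1010 = 0.8990

P(not A) = 0.8990


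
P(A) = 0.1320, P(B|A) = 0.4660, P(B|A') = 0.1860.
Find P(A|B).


P(B) = P(B|A)*P(A) + P(B|A')*P(A')
= 0.4660*0.1320 + 0.1860*0.8680
= 0.061512 + 0.161448 = 0.222960
P(A|B) = 0.061512/0.222960 = 0.2759

P(A|B) = 0.2759


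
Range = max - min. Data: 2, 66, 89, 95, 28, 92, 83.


Max = 95, Min = 2
Range = 95 - 2 = 93

Range = 93


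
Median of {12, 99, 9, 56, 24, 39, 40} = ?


Sorted: 9, 12, 24, 39, 40, 56, 99
n = 7 (odd)
Middle value = 39

Median = 39


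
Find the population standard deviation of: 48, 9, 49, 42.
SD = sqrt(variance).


Mean = 37.0000
Variance = 268.5000
SD = sqrt(268.5000) = 16.3860

SD = 16.3860


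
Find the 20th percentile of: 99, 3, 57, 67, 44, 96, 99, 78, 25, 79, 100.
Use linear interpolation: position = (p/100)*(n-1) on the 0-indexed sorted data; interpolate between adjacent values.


Sorted: 3, 25, 44, 57, 67, 78, 79, 96, 99, 99, 100
n = 11
Index = 20/100 * 10 = 2.0000
Lower = data[2] = 44, Upper = data[3] = 57
P20 = 44 + 0*(13) = 44.0000

P20 = 44.0000


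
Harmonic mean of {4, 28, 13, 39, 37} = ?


Sum of reciprocals = 1/4 + 1/28 + 1/13 + 1/39 + 1/37 = 0.415305
HM = 5/0.415305 = 12.0393

HM = 12.0393


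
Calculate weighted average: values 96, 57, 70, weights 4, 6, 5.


Numerator = 96*4 + 57*6 + 70*5 = 1076
Denominator = 4 + 6 + 5 = 15
WM = 1076/15 = 71.7333

WM = 71.7333


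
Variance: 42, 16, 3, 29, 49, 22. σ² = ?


Mean = 26.8333
Squared deviations: 230.0278, 117.3611, 568.0278, 4.6944, 491.3611, 23.3611
Sum = 1434.8333
Variance = 1434.8333/6 = 239.1389

Variance = 239.1389


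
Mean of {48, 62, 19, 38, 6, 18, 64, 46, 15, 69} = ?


Sum = 48 + 62 + 19 + 38 + 6 + 18 + 64 + 46 + 15 + 69 = 385
n = 10
Mean = 385/10 = 38.5000

Mean = 38.5000


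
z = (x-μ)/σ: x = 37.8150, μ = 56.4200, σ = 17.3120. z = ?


z = (37.8150 - 56.4200)/17.3120
= -18.6050/17.3120
= -1.0747

z = -1.0747


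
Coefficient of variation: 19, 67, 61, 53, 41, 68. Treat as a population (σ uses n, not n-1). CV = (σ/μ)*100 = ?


Mean = 51.5000
SD = 17.1828
CV = (17.1828/51.5000)*100 = 33.3647%

CV = 33.3647%


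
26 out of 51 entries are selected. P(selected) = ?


P = 26/51 = 0.5098

P = 0.5098


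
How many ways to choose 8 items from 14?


C(14,8) = 14!/(8! × 6!)
= 87178291200/(40320 × 720)
= 3003

C(14,8) = 3003


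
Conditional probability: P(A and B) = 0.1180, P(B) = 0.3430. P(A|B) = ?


P(A|B) = 0.1180/0.3430 = 0.3440

P(A|B) = 0.3440


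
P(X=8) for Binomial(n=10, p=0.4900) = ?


C(10,8) = 45
p^8 = 0.003323
(1-p)^2 = 0.260100
P = 45 * 0.003323 * 0.260100 = 0.0389

P(X=8) = 0.0389


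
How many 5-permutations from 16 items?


P(16,5) = 16!/11!
= 20922789888000/39916800
= 524160

P(16,5) = 524160


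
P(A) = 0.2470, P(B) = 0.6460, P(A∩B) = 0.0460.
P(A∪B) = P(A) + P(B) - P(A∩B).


P(A∪B) = 0.2470 + 0.6460 - 0.0460
= 0.8930 - 0.0460
= 0.8470

P(A∪B) = 0.8470


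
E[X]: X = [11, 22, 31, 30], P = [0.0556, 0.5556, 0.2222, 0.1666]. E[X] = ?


E[X] = 11*0.0556 + 22*0.5556 + 31*0.2222 + 30*0.1666
= 0.6116 + 12.2232 + 6.8882 + 4.9980
= 24.7210

E[X] = 24.7210


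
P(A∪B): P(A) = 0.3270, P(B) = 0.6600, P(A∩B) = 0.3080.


P(A∪B) = 0.3270 + 0.6600 - 0.3080
= 0.9870 - 0.3080
= 0.6790

P(A∪B) = 0.6790


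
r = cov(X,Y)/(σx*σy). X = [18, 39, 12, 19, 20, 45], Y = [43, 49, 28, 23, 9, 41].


Mean X = 25.5000, Mean Y = 32.1667
SD X = 12.065792, SD Y = 13.643273
Cov = 93.583333
r = 93.583333/(12.065792*13.643273) = 0.5685

r = 0.5685


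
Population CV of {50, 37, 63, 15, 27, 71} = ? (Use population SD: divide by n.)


Mean = 43.8333
SD = 19.5995
CV = (19.5995/43.8333)*100 = 44.7136%

CV = 44.7136%


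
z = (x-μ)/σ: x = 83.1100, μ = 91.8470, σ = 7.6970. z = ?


z = (83.1100 - 91.8470)/7.6970
= -8.7370/7.6970
= -1.1351

z = -1.1351


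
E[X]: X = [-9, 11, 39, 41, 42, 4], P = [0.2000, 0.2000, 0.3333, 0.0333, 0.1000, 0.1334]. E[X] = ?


E[X] = -9*0.2000 + 11*0.2000 + 39*0.3333 + 41*0.0333 + 42*0.1000 + 4*0.1334
= -1.8000 + 2.2000 + 12.9987 + 1.3653 + 4.2000 + 0.5336
= 19.4976

E[X] = 19.4976


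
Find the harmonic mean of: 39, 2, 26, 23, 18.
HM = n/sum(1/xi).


Sum of reciprocals = 1/39 + 1/2 + 1/26 + 1/23 + 1/18 = 0.663136
HM = 5/0.663136 = 7.5399

HM = 7.5399


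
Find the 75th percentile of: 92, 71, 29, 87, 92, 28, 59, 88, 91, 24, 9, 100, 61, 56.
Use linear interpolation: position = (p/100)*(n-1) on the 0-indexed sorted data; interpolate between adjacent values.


Sorted: 9, 24, 28, 29, 56, 59, 61, 71, 87, 88, 91, 92, 92, 100
n = 14
Index = 75/100 * 13 = 9.7500
Lower = data[9] = 88, Upper = data[10] = 91
P75 = 88 + 0.7500*(3) = 90.2500

P75 = 90.2500


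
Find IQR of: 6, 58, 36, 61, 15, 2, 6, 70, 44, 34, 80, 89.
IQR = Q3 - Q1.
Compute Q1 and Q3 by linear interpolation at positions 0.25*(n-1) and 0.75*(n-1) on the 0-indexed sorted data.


Sorted: 2, 6, 6, 15, 34, 36, 44, 58, 61, 70, 80, 89
Q1 (25th %ile) = 12.7500
Q3 (75th %ile) = 63.2500
IQR = 63.2500 - 12.7500 = 50.5000

IQR = 50.5000


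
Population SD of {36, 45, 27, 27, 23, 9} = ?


Mean = 27.8333
Variance = 123.4722
SD = sqrt(123.4722) = 11.1118

SD = 11.1118


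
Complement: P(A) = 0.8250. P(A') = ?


P(not A) = 1 - 0.8250 = 0.1750

P(not A) = 0.1750


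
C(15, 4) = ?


C(15,4) = 15!/(4! × 11!)
= 1307674368000/(24 × 39916800)
= 1365

C(15,4) = 1365


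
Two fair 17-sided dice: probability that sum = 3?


Total outcomes = 17×17 = 289
Favorable (sum = 3): 2
P = 2/289 = 0.0069

P = 0.0069


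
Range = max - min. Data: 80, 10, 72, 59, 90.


Max = 90, Min = 10
Range = 90 - 10 = 80

Range = 80


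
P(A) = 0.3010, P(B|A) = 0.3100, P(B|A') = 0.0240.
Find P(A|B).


P(B) = P(B|A)*P(A) + P(B|A')*P(A')
= 0.3100*0.3010 + 0.0240*0.6990
= 0.093310 + 0.016776 = 0.110086
P(A|B) = 0.093310/0.110086 = 0.8476

P(A|B) = 0.8476


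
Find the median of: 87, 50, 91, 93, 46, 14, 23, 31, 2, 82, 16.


Sorted: 2, 14, 16, 23, 31, 46, 50, 82, 87, 91, 93
n = 11 (odd)
Middle value = 46

Median = 46


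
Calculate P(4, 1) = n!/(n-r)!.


P(4,1) = 4!/3!
= 24/6
= 4

P(4,1) = 4


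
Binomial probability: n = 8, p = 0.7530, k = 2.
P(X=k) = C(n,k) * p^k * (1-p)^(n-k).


C(8,2) = 28
p^2 = 0.567009
(1-p)^6 = 0.000227
P = 28 * 0.567009 * 0.000227 = 0.0036

P(X=2) = 0.0036


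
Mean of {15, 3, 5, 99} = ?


Sum = 15 + 3 + 5 + 99 = 122
n = 4
Mean = 122/4 = 30.5000

Mean = 30.5000


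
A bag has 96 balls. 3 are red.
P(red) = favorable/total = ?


P = 3/96 = 0.0312

P = 0.0312


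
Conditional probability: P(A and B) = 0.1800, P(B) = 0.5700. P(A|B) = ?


P(A|B) = 0.1800/0.5700 = 0.3158

P(A|B) = 0.3158


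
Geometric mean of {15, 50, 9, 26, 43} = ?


Product = 15 × 50 × 9 × 26 × 43 = 7546500
GM = 7546500^(1/5) = 23.7437

GM = 23.7437


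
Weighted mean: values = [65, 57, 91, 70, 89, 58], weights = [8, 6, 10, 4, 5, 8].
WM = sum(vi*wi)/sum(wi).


Numerator = 65*8 + 57*6 + 91*10 + 70*4 + 89*5 + 58*8 = 2961
Denominator = 8 + 6 + 10 + 4 + 5 + 8 = 41
WM = 2961/41 = 72.2195

WM = 72.2195


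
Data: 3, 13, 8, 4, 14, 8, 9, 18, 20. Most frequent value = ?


Frequencies: 3:1, 4:1, 8:2, 9:1, 13:1, 14:1, 18:1, 20:1
Max frequency = 2
Mode = 8

Mode = 8


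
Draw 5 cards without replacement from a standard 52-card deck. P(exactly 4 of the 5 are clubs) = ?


Hypergeometric: P(X=4) = C(13,4)·C(39,1) / C(52,5)
= 715 × 39 / 2598960
= 27885/2598960 = 0.0107

P = 0.0107


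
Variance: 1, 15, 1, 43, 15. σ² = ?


Mean = 15.0000
Squared deviations: 196.0000, 0, 196.0000, 784.0000, 0
Sum = 1176.0000
Variance = 1176.0000/5 = 235.2000

Variance = 235.2000


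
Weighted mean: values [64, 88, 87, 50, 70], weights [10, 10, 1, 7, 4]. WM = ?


Numerator = 64*10 + 88*10 + 87*1 + 50*7 + 70*4 = 2237
Denominator = 10 + 10 + 1 + 7 + 4 = 32
WM = 2237/32 = 69.9062

WM = 69.9062


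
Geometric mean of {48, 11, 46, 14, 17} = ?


Product = 48 × 11 × 46 × 14 × 17 = 5780544
GM = 5780544^(1/5) = 22.5109

GM = 22.5109


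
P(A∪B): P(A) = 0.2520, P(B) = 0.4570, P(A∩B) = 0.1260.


P(A∪B) = 0.2520 + 0.4570 - 0.1260
= 0.7090 - 0.1260
= 0.5830

P(A∪B) = 0.5830


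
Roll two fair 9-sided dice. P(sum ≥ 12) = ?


Total outcomes = 9×9 = 81
Favorable (sum ≥ 12): 28
P = 28/81 = 0.3457

P = 0.3457


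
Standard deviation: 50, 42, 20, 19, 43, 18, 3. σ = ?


Mean = 27.8571
Variance = 253.5510
SD = sqrt(253.5510) = 15.9233

SD = 15.9233


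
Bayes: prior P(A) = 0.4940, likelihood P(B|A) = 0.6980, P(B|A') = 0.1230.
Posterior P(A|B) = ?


P(B) = P(B|A)*P(A) + P(B|A')*P(A')
= 0.6980*0.4940 + 0.1230*0.5060
= 0.344812 + 0.062238 = 0.407050
P(A|B) = 0.344812/0.407050 = 0.8471

P(A|B) = 0.8471


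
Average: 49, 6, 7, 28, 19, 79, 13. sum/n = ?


Sum = 49 + 6 + 7 + 28 + 19 + 79 + 13 = 201
n = 7
Mean = 201/7 = 28.7143

Mean = 28.7143


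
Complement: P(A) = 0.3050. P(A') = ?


P(not A) = 1 - 0.3050 = 0.6950

P(not A) = 0.6950


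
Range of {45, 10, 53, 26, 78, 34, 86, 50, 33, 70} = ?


Max = 86, Min = 10
Range = 86 - 10 = 76

Range = 76


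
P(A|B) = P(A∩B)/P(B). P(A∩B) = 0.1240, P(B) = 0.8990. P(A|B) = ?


P(A|B) = 0.1240/0.8990 = 0.1379

P(A|B) = 0.1379


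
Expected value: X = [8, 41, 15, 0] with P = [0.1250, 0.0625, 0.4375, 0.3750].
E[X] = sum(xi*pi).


E[X] = 8*0.1250 + 41*0.0625 + 15*0.4375 + 0*0.3750
= 1.0000 + 2.5625 + 6.5625 + 0
= 10.1250

E[X] = 10.1250


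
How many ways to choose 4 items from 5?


C(5,4) = 5!/(4! × 1!)
= 120/(24 × 1)
= 5

C(5,4) = 5


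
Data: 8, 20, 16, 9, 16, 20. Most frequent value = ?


Frequencies: 8:1, 9:1, 16:2, 20:2
Max frequency = 2
Mode = 16, 20

Mode = 16, 20


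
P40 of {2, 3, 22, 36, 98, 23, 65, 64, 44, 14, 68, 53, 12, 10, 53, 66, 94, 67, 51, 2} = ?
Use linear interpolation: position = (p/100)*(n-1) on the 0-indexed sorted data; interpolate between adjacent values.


Sorted: 2, 2, 3, 10, 12, 14, 22, 23, 36, 44, 51, 53, 53, 64, 65, 66, 67, 68, 94, 98
n = 20
Index = 40/100 * 19 = 7.6000
Lower = data[7] = 23, Upper = data[8] = 36
P40 = 23 + 0.6000*(13) = 30.8000

P40 = 30.8000


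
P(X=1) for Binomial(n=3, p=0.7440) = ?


C(3,1) = 3
p^1 = 0.744000
(1-p)^2 = 0.065536
P = 3 * 0.744000 * 0.065536 = 0.1463

P(X=1) = 0.1463


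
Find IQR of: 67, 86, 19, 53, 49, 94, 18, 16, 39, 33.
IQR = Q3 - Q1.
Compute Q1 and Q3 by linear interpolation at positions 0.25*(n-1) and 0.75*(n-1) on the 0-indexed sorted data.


Sorted: 16, 18, 19, 33, 39, 49, 53, 67, 86, 94
Q1 (25th %ile) = 22.5000
Q3 (75th %ile) = 63.5000
IQR = 63.5000 - 22.5000 = 41.0000

IQR = 41.0000


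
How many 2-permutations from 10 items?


P(10,2) = 10!/8!
= 3628800/40320
= 90

P(10,2) = 90


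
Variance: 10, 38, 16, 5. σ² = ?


Mean = 17.2500
Squared deviations: 52.5625, 430.5625, 1.5625, 150.0625
Sum = 634.7500
Variance = 634.7500/4 = 158.6875

Variance = 158.6875


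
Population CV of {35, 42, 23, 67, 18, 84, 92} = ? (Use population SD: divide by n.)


Mean = 51.5714
SD = 27.3436
CV = (27.3436/51.5714)*100 = 53.0209%

CV = 53.0209%


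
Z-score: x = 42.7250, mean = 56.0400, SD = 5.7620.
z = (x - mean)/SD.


z = (42.7250 - 56.0400)/5.7620
= -13.3150/5.7620
= -2.3108

z = -2.3108


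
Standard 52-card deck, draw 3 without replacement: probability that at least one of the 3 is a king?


P(at least one) = 1 - P(none)
P(none) = (48/52) × (47/51) × (46/50) = 0.782624
P(at least one) = 1 - 0.782624 = 0.2174

P = 0.2174


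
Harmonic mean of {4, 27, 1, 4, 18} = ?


Sum of reciprocals = 1/4 + 1/27 + 1/1 + 1/4 + 1/18 = 1.592593
HM = 5/1.592593 = 3.1395

HM = 3.1395


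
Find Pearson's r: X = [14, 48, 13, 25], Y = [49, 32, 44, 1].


Mean X = 25.0000, Mean Y = 31.5000
SD X = 14.089003, SD Y = 18.661458
Cov = -82.750000
r = -82.750000/(14.089003*18.661458) = -0.3147

r = -0.3147


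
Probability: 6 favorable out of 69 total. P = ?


P = 6/69 = 0.0870

P = 0.0870


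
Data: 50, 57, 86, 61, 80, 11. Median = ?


Sorted: 11, 50, 57, 61, 80, 86
n = 6 (even)
Middle values: 57 and 61
Median = (57+61)/2 = 59.0000

Median = 59.0000


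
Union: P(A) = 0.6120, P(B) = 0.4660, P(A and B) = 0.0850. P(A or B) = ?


P(A∪B) = 0.6120 + 0.4660 - 0.0850
= 1.0780 - 0.0850
= 0.9930

P(A∪B) = 0.9930


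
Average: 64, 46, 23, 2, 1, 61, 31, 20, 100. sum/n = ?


Sum = 64 + 46 + 23 + 2 + 1 + 61 + 31 + 20 + 100 = 348
n = 9
Mean = 348/9 = 38.6667

Mean = 38.6667


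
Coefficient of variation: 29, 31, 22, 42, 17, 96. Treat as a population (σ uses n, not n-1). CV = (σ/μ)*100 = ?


Mean = 39.5000
SD = 26.4370
CV = (26.4370/39.5000)*100 = 66.9292%

CV = 66.9292%


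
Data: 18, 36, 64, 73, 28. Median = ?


Sorted: 18, 28, 36, 64, 73
n = 5 (odd)
Middle value = 36

Median = 36


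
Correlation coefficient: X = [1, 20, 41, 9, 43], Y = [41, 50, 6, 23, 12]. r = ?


Mean X = 22.8000, Mean Y = 26.4000
SD X = 16.809521, SD Y = 16.764248
Cov = -199.920000
r = -199.920000/(16.809521*16.764248) = -0.7094

r = -0.7094


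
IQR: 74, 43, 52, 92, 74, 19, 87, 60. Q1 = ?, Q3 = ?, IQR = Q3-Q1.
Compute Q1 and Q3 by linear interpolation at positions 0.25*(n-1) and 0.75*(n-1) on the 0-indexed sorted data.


Sorted: 19, 43, 52, 60, 74, 74, 87, 92
Q1 (25th %ile) = 49.7500
Q3 (75th %ile) = 77.2500
IQR = 77.2500 - 49.7500 = 27.5000

IQR = 27.5000


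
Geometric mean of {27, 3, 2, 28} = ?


Product = 27 × 3 × 2 × 28 = 4536
GM = 4536^(1/4) = 8.2067

GM = 8.2067


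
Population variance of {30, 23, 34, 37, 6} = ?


Mean = 26.0000
Squared deviations: 16.0000, 9.0000, 64.0000, 121.0000, 400.0000
Sum = 610.0000
Variance = 610.0000/5 = 122.0000

Variance = 122.0000


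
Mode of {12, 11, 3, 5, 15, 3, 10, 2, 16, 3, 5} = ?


Frequencies: 2:1, 3:3, 5:2, 10:1, 11:1, 12:1, 15:1, 16:1
Max frequency = 3
Mode = 3

Mode = 3


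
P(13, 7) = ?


P(13,7) = 13!/6!
= 6227020800/720
= 8648640

P(13,7) = 8648640


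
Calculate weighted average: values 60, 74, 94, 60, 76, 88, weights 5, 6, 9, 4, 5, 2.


Numerator = 60*5 + 74*6 + 94*9 + 60*4 + 76*5 + 88*2 = 2386
Denominator = 5 + 6 + 9 + 4 + 5 + 2 = 31
WM = 2386/31 = 76.9677

WM = 76.9677


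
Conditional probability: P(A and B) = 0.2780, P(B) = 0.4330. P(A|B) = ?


P(A|B) = 0.2780/0.4330 = 0.6420

P(A|B) = 0.6420


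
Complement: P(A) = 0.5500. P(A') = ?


P(not A) = 1 - 0.5500 = 0.4500

P(not A) = 0.4500


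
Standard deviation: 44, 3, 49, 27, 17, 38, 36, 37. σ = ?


Mean = 31.3750
Variance = 199.7344
SD = sqrt(199.7344) = 14.1327

SD = 14.1327


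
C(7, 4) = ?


C(7,4) = 7!/(4! × 3!)
= 5040/(24 × 6)
= 35

C(7,4) = 35


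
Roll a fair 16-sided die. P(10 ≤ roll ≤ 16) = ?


Favorable outcomes (10 ≤ roll ≤ 16): 7
Total outcomes = 16
P = 7/16 = 0.4375

P = 0.4375


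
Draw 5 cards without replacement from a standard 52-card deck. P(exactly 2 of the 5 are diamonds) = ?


Hypergeometric: P(X=2) = C(13,2)·C(39,3) / C(52,5)
= 78 × 9139 / 2598960
= 712842/2598960 = 0.2743

P = 0.2743


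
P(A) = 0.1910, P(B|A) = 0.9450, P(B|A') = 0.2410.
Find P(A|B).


P(B) = P(B|A)*P(A) + P(B|A')*P(A')
= 0.9450*0.1910 + 0.2410*0.8090
= 0.180495 + 0.194969 = 0.375464
P(A|B) = 0.180495/0.375464 = 0.4807

P(A|B) = 0.4807


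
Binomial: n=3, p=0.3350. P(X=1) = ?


C(3,1) = 3
p^1 = 0.335000
(1-p)^2 = 0.442225
P = 3 * 0.335000 * 0.442225 = 0.4444

P(X=1) = 0.4444


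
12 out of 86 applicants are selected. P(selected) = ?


P = 12/86 = 0.1395

P = 0.1395


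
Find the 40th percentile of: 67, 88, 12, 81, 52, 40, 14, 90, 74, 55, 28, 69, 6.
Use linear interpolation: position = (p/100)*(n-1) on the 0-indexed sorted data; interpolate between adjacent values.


Sorted: 6, 12, 14, 28, 40, 52, 55, 67, 69, 74, 81, 88, 90
n = 13
Index = 40/100 * 12 = 4.8000
Lower = data[4] = 40, Upper = data[5] = 52
P40 = 40 + 0.8000*(12) = 49.6000

P40 = 49.6000


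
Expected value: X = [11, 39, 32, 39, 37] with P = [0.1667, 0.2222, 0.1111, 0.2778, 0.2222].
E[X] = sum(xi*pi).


E[X] = 11*0.1667 + 39*0.2222 + 32*0.1111 + 39*0.2778 + 37*0.2222
= 1.8337 + 8.6658 + 3.5552 + 10.8342 + 8.2214
= 33.1103

E[X] = 33.1103


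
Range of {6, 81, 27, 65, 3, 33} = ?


Max = 81, Min = 3
Range = 81 - 3 = 78

Range = 78


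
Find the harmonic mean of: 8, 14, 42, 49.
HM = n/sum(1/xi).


Sum of reciprocals = 1/8 + 1/14 + 1/42 + 1/49 = 0.240646
HM = 4/0.240646 = 16.6219

HM = 16.6219


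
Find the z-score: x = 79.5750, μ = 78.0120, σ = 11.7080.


z = (79.5750 - 78.0120)/11.7080
= 1.5630/11.7080
= 0.1335

z = 0.1335


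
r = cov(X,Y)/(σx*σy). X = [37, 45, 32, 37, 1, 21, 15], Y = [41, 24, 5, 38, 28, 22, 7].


Mean X = 26.8571, Mean Y = 23.5714
SD X = 14.166647, SD Y = 12.838081
Cov = 46.653061
r = 46.653061/(14.166647*12.838081) = 0.2565

r = 0.2565


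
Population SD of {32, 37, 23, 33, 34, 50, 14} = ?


Mean = 31.8571
Variance = 108.4082
SD = sqrt(108.4082) = 10.4119

SD = 10.4119


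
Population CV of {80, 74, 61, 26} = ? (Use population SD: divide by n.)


Mean = 60.2500
SD = 20.9329
CV = (20.9329/60.2500)*100 = 34.7434%

CV = 34.7434%


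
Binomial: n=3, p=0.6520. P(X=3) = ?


C(3,3) = 1
p^3 = 0.277168
(1-p)^0 = 1.000000
P = 1 * 0.277168 * 1.000000 = 0.2772

P(X=3) = 0.2772


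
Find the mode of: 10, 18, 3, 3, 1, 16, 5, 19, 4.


Frequencies: 1:1, 3:2, 4:1, 5:1, 10:1, 16:1, 18:1, 19:1
Max frequency = 2
Mode = 3

Mode = 3


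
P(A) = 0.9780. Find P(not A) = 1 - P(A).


P(not A) = 1 - 0.9780 = 0.0220

P(not A) = 0.0220


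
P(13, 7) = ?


P(13,7) = 13!/6!
= 6227020800/720
= 8648640

P(13,7) = 8648640


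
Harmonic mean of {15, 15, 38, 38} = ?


Sum of reciprocals = 1/15 + 1/15 + 1/38 + 1/38 = 0.185965
HM = 4/0.185965 = 21.5094

HM = 21.5094


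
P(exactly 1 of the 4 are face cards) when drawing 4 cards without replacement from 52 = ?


Hypergeometric: P(X=1) = C(12,1)·C(40,3) / C(52,4)
= 12 × 9880 / 270725
= 118560/270725 = 0.4379

P = 0.4379


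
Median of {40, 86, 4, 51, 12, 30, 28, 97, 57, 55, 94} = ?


Sorted: 4, 12, 28, 30, 40, 51, 55, 57, 86, 94, 97
n = 11 (odd)
Middle value = 51

Median = 51


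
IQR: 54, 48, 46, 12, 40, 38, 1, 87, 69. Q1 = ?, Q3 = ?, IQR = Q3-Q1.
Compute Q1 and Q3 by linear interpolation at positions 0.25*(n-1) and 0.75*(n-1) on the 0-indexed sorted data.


Sorted: 1, 12, 38, 40, 46, 48, 54, 69, 87
Q1 (25th %ile) = 38.0000
Q3 (75th %ile) = 54.0000
IQR = 54.0000 - 38.0000 = 16.0000

IQR = 16.0000


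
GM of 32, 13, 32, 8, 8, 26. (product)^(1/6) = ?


Product = 32 × 13 × 32 × 8 × 8 × 26 = 22151168
GM = 22151168^(1/6) = 16.7584

GM = 16.7584


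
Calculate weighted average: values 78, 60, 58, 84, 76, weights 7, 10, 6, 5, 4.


Numerator = 78*7 + 60*10 + 58*6 + 84*5 + 76*4 = 2218
Denominator = 7 + 10 + 6 + 5 + 4 = 32
WM = 2218/32 = 69.3125

WM = 69.3125


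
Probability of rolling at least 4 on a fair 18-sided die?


Favorable outcomes (roll ≥ 4): 15
Total outcomes = 18
P = 15/18 = 0.8333

P = 0.8333


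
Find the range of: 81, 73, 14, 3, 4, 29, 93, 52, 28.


Max = 93, Min = 3
Range = 93 - 3 = 90

Range = 90


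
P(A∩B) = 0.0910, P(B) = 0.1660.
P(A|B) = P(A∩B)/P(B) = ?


P(A|B) = 0.0910/0.1660 = 0.5482

P(A|B) = 0.5482


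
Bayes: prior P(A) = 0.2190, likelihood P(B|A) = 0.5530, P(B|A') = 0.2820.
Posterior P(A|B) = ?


P(B) = P(B|A)*P(A) + P(B|A')*P(A')
= 0.5530*0.2190 + 0.2820*0.7810
= 0.121107 + 0.220242 = 0.341349
P(A|B) = 0.121107/0.341349 = 0.3548

P(A|B) = 0.3548


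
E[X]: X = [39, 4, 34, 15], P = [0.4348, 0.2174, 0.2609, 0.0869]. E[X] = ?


E[X] = 39*0.4348 + 4*0.2174 + 34*0.2609 + 15*0.0869
= 16.9572 + 0.8696 + 8.8706 + 1.3035
= 28.0009

E[X] = 28.0009


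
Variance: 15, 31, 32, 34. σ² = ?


Mean = 28.0000
Squared deviations: 169.0000, 9.0000, 16.0000, 36.0000
Sum = 230.0000
Variance = 230.0000/4 = 57.5000

Variance = 57.5000


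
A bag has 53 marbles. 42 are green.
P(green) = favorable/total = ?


P = 42/53 = 0.7925

P = 0.7925


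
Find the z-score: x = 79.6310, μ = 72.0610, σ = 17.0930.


z = (79.6310 - 72.0610)/17.0930
= 7.5700/17.0930
= 0.4429

z = 0.4429


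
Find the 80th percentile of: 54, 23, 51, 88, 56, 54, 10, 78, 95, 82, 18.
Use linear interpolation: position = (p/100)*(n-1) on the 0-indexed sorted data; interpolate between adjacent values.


Sorted: 10, 18, 23, 51, 54, 54, 56, 78, 82, 88, 95
n = 11
Index = 80/100 * 10 = 8.0000
Lower = data[8] = 82, Upper = data[9] = 88
P80 = 82 + 0*(6) = 82.0000

P80 = 82.0000


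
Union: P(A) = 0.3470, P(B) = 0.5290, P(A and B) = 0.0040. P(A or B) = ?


P(A∪B) = 0.3470 + 0.5290 - 0.0040
= 0.8760 - 0.0040
= 0.8720

P(A∪B) = 0.8720


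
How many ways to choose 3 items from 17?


C(17,3) = 17!/(3! × 14!)
= 355687428096000/(6 × 87178291200)
= 680

C(17,3) = 680


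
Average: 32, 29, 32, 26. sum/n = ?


Sum = 32 + 29 + 32 + 26 = 119
n = 4
Mean = 119/4 = 29.7500

Mean = 29.7500


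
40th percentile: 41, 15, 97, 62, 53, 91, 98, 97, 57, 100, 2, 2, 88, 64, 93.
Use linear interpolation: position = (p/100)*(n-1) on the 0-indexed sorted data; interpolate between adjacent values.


Sorted: 2, 2, 15, 41, 53, 57, 62, 64, 88, 91, 93, 97, 97, 98, 100
n = 15
Index = 40/100 * 14 = 5.6000
Lower = data[5] = 57, Upper = data[6] = 62
P40 = 57 + 0.6000*(5) = 60.0000

P40 = 60.0000


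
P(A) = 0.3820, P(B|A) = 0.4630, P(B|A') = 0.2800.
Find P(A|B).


P(B) = P(B|A)*P(A) + P(B|A')*P(A')
= 0.4630*0.3820 + 0.2800*0.6180
= 0.176866 + 0.173040 = 0.349906
P(A|B) = 0.176866/0.349906 = 0.5055

P(A|B) = 0.5055


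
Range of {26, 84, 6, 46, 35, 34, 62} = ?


Max = 84, Min = 6
Range = 84 - 6 = 78

Range = 78


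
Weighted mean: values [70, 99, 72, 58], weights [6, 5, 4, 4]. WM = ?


Numerator = 70*6 + 99*5 + 72*4 + 58*4 = 1435
Denominator = 6 + 5 + 4 + 4 = 19
WM = 1435/19 = 75.5263

WM = 75.5263


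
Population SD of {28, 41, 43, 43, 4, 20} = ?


Mean = 29.8333
Variance = 206.4722
SD = sqrt(206.4722) = 14.3691

SD = 14.3691


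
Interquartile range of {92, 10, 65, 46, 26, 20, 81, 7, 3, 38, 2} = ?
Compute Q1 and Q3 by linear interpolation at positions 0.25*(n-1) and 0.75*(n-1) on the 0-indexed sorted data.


Sorted: 2, 3, 7, 10, 20, 26, 38, 46, 65, 81, 92
Q1 (25th %ile) = 8.5000
Q3 (75th %ile) = 55.5000
IQR = 55.5000 - 8.5000 = 47.0000

IQR = 47.0000


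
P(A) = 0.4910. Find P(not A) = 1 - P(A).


P(not A) = 1 - 0.4910 = 0.5090

P(not A) = 0.5090


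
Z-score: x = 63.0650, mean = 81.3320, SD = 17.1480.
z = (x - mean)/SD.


z = (63.0650 - 81.3320)/17.1480
= -18.2670/17.1480
= -1.0653

z = -1.0653


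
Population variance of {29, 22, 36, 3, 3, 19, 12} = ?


Mean = 17.7143
Squared deviations: 127.3673, 18.3673, 334.3673, 216.5102, 216.5102, 1.6531, 32.6531
Sum = 947.4286
Variance = 947.4286/7 = 135.3469

Variance = 135.3469


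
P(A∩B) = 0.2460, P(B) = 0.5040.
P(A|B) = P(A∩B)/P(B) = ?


P(A|B) = 0.2460/0.5040 = 0.4881

P(A|B) = 0.4881


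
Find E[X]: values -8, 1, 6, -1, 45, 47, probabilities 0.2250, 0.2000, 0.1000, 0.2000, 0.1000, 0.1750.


E[X] = -8*0.2250 + 1*0.2000 + 6*0.1000 - 1*0.2000 + 45*0.1000 + 47*0.1750
= -1.8000 + 0.2000 + 0.6000 - 0.2000 + 4.5000 + 8.2250
= 11.5250

E[X] = 11.5250


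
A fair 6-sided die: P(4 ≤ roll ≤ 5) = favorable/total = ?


Favorable outcomes (4 ≤ roll ≤ 5): 2
Total outcomes = 6
P = 2/6 = 0.3333

P = 0.3333


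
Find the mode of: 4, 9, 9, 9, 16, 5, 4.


Frequencies: 4:2, 5:1, 9:3, 16:1
Max frequency = 3
Mode = 9

Mode = 9


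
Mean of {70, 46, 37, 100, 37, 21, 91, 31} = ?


Sum = 70 + 46 + 37 + 100 + 37 + 21 + 91 + 31 = 433
n = 8
Mean = 433/8 = 54.1250

Mean = 54.1250


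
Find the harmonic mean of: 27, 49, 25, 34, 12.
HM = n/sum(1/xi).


Sum of reciprocals = 1/27 + 1/49 + 1/25 + 1/34 + 1/12 = 0.210190
HM = 5/0.210190 = 23.7880

HM = 23.7880


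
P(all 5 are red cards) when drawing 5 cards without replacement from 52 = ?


P(all red cards) = (26/52) × (25/51) × (24/50) × (23/49) × (22/48)
= 0.0253

P = 0.0253


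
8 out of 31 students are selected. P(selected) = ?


P = 8/31 = 0.2581

P = 0.2581


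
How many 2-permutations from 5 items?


P(5,2) = 5!/3!
= 120/6
= 20

P(5,2) = 20


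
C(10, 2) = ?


C(10,2) = 10!/(2! × 8!)
= 3628800/(2 × 40320)
= 45

C(10,2) = 45


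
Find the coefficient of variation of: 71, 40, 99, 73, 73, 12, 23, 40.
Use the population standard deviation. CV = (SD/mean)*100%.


Mean = 53.8750
SD = 27.7328
CV = (27.7328/53.8750)*100 = 51.4762%

CV = 51.4762%


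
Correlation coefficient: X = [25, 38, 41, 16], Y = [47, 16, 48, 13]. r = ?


Mean X = 30.0000, Mean Y = 31.0000
SD X = 10.074721, SD Y = 16.537835
Cov = 59.750000
r = 59.750000/(10.074721*16.537835) = 0.3586

r = 0.3586


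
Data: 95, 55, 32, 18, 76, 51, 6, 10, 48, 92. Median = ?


Sorted: 6, 10, 18, 32, 48, 51, 55, 76, 92, 95
n = 10 (even)
Middle values: 48 and 51
Median = (48+51)/2 = 49.5000

Median = 49.5000


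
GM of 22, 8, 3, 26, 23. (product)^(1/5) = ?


Product = 22 × 8 × 3 × 26 × 23 = 315744
GM = 315744^(1/5) = 12.5854

GM = 12.5854


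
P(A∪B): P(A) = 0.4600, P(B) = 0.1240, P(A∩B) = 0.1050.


P(A∪B) = 0.4600 + 0.1240 - 0.1050
= 0.5840 - 0.1050
= 0.4790

P(A∪B) = 0.4790


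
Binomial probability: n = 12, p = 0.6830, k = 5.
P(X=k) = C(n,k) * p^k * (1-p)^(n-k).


C(12,5) = 792
p^5 = 0.148629
(1-p)^7 = 0.000322
P = 792 * 0.148629 * 0.000322 = 0.0379

P(X=5) = 0.0379


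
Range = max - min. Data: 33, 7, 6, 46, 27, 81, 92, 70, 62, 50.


Max = 92, Min = 6
Range = 92 - 6 = 86

Range = 86


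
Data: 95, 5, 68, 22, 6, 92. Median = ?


Sorted: 5, 6, 22, 68, 92, 95
n = 6 (even)
Middle values: 22 and 68
Median = (22+68)/2 = 45.0000

Median = 45.0000


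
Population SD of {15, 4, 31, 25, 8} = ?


Mean = 16.6000
Variance = 102.6400
SD = sqrt(102.6400) = 10.1311

SD = 10.1311


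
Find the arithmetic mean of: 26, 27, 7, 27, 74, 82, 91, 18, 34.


Sum = 26 + 27 + 7 + 27 + 74 + 82 + 91 + 18 + 34 = 386
n = 9
Mean = 386/9 = 42.8889

Mean = 42.8889


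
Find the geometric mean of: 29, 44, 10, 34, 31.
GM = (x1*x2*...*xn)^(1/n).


Product = 29 × 44 × 10 × 34 × 31 = 13449040
GM = 13449040^(1/5) = 26.6525

GM = 26.6525


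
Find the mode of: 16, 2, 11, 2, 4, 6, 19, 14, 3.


Frequencies: 2:2, 3:1, 4:1, 6:1, 11:1, 14:1, 16:1, 19:1
Max frequency = 2
Mode = 2

Mode = 2


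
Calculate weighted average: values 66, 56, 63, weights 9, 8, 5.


Numerator = 66*9 + 56*8 + 63*5 = 1357
Denominator = 9 + 8 + 5 = 22
WM = 1357/22 = 61.6818

WM = 61.6818


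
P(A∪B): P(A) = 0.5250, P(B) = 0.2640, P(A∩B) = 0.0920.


P(A∪B) = 0.5250 + 0.2640 - 0.0920
= 0.7890 - 0.0920
= 0.6970

P(A∪B) = 0.6970


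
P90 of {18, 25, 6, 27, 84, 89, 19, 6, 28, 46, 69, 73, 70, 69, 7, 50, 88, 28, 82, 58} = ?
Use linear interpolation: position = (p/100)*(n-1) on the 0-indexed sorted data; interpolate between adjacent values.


Sorted: 6, 6, 7, 18, 19, 25, 27, 28, 28, 46, 50, 58, 69, 69, 70, 73, 82, 84, 88, 89
n = 20
Index = 90/100 * 19 = 17.1000
Lower = data[17] = 84, Upper = data[18] = 88
P90 = 84 + 0.1000*(4) = 84.4000

P90 = 84.4000


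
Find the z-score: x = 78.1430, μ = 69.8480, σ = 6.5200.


z = (78.1430 - 69.8480)/6.5200
= 8.2950/6.5200
= 1.2722

z = 1.2722


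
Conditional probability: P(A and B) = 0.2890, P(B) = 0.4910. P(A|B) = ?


P(A|B) = 0.2890/0.4910 = 0.5886

P(A|B) = 0.5886


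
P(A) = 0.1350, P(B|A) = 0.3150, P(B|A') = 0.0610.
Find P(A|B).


P(B) = P(B|A)*P(A) + P(B|A')*P(A')
= 0.3150*0.1350 + 0.0610*0.8650
= 0.042525 + 0.052765 = 0.095290
P(A|B) = 0.042525/0.095290 = 0.4463

P(A|B) = 0.4463


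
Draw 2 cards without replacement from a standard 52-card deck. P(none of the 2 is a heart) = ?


P(no hearts) = (39/52) × (38/51)
= 0.5588

P = 0.5588


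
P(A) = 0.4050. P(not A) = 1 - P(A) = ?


P(not A) = 1 - 0.4050 = 0.5950

P(not A) = 0.5950


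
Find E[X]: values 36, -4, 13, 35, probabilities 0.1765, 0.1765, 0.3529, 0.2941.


E[X] = 36*0.1765 - 4*0.1765 + 13*0.3529 + 35*0.2941
= 6.3540 - 0.7060 + 4.5877 + 10.2935
= 20.5292

E[X] = 20.5292


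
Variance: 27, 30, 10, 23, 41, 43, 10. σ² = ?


Mean = 26.2857
Squared deviations: 0.5102, 13.7959, 265.2245, 10.7959, 216.5102, 279.3673, 265.2245
Sum = 1051.4286
Variance = 1051.4286/7 = 150.2041

Variance = 150.2041


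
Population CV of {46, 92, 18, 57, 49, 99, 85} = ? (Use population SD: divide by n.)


Mean = 63.7143
SD = 27.1594
CV = (27.1594/63.7143)*100 = 42.6269%

CV = 42.6269%


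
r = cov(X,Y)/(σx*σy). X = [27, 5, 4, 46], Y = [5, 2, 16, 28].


Mean X = 20.5000, Mean Y = 12.7500
SD X = 17.356555, SD Y = 10.231691
Cov = 112.875000
r = 112.875000/(17.356555*10.231691) = 0.6356

r = 0.6356


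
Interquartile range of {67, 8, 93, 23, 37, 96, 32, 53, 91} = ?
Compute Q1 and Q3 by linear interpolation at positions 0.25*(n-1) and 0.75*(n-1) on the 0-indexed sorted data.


Sorted: 8, 23, 32, 37, 53, 67, 91, 93, 96
Q1 (25th %ile) = 32.0000
Q3 (75th %ile) = 91.0000
IQR = 91.0000 - 32.0000 = 59.0000

IQR = 59.0000


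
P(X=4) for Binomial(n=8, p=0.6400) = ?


C(8,4) = 70
p^4 = 0.167772
(1-p)^4 = 0.016796
P = 70 * 0.167772 * 0.016796 = 0.1973

P(X=4) = 0.1973


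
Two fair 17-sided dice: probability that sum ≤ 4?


Total outcomes = 17×17 = 289
Favorable (sum ≤ 4): 6
P = 6/289 = 0.0208

P = 0.0208


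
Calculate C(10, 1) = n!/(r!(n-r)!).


C(10,1) = 10!/(1! × 9!)
= 3628800/(1 × 362880)
= 10

C(10,1) = 10


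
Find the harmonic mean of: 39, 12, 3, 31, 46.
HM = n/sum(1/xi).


Sum of reciprocals = 1/39 + 1/12 + 1/3 + 1/31 + 1/46 = 0.496305
HM = 5/0.496305 = 10.0745

HM = 10.0745


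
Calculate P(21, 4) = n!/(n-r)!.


P(21,4) = 21!/17!
= 51090942171709440000/355687428096000
= 143640

P(21,4) = 143640


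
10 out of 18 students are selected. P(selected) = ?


P = 10/18 = 0.5556

P = 0.5556


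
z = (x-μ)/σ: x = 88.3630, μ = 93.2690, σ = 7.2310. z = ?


z = (88.3630 - 93.2690)/7.2310
= -4.9060/7.2310
= -0.6785

z = -0.6785


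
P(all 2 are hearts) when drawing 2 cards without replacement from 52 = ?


P(all hearts) = (13/52) × (12/51)
= 0.0588

P = 0.0588


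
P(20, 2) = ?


P(20,2) = 20!/18!
= 2432902008176640000/6402373705728000
= 380

P(20,2) = 380


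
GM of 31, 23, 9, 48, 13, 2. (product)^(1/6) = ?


Product = 31 × 23 × 9 × 48 × 13 × 2 = 8008416
GM = 8008416^(1/6) = 14.1446

GM = 14.1446


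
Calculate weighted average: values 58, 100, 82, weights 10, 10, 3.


Numerator = 58*10 + 100*10 + 82*3 = 1826
Denominator = 10 + 10 + 3 = 23
WM = 1826/23 = 79.3913

WM = 79.3913


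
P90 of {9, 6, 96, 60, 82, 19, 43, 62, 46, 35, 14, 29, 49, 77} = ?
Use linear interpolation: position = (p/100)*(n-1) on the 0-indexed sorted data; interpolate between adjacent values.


Sorted: 6, 9, 14, 19, 29, 35, 43, 46, 49, 60, 62, 77, 82, 96
n = 14
Index = 90/100 * 13 = 11.7000
Lower = data[11] = 77, Upper = data[12] = 82
P90 = 77 + 0.7000*(5) = 80.5000

P90 = 80.5000


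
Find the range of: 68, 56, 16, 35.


Max = 68, Min = 16
Range = 68 - 16 = 52

Range = 52


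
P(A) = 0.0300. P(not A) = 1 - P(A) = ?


P(not A) = 1 - 0.0300 = 0.9700

P(not A) = 0.9700


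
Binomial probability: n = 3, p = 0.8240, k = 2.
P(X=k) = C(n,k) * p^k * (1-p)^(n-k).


C(3,2) = 3
p^2 = 0.678976
(1-p)^1 = 0.176000
P = 3 * 0.678976 * 0.176000 = 0.3585

P(X=2) = 0.3585


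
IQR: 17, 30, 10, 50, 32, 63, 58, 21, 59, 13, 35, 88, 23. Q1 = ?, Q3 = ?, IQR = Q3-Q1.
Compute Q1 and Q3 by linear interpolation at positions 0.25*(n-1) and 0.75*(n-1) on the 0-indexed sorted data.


Sorted: 10, 13, 17, 21, 23, 30, 32, 35, 50, 58, 59, 63, 88
Q1 (25th %ile) = 21.0000
Q3 (75th %ile) = 58.0000
IQR = 58.0000 - 21.0000 = 37.0000

IQR = 37.0000
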